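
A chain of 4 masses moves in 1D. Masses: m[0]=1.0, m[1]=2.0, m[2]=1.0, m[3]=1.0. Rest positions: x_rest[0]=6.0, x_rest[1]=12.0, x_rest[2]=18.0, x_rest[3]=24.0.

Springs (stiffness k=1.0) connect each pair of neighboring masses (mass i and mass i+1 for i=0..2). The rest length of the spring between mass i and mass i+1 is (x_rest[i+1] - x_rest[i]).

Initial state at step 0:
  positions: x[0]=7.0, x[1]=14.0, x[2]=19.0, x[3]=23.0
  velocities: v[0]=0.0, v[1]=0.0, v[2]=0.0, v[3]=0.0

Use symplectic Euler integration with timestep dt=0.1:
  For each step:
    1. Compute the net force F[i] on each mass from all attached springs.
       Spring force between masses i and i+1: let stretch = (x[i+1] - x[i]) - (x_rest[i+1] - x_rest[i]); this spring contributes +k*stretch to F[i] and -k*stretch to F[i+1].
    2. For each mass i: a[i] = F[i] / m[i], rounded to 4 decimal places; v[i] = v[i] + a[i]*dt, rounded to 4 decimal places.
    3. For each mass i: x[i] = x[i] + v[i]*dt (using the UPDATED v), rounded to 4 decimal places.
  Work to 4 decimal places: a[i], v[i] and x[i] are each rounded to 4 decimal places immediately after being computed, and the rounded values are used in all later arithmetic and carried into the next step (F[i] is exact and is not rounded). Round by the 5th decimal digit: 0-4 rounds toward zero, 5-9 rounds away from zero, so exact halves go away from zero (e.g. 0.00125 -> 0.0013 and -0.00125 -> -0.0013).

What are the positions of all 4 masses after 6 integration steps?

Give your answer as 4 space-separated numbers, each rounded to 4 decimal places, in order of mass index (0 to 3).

Step 0: x=[7.0000 14.0000 19.0000 23.0000] v=[0.0000 0.0000 0.0000 0.0000]
Step 1: x=[7.0100 13.9900 18.9900 23.0200] v=[0.1000 -0.1000 -0.1000 0.2000]
Step 2: x=[7.0298 13.9701 18.9703 23.0597] v=[0.1980 -0.1990 -0.1970 0.3970]
Step 3: x=[7.0590 13.9405 18.9415 23.1185] v=[0.2920 -0.2960 -0.2881 0.5881]
Step 4: x=[7.0970 13.9015 18.9045 23.1955] v=[0.3802 -0.3900 -0.3705 0.7704]
Step 5: x=[7.1431 13.8535 18.8603 23.2896] v=[0.4607 -0.4801 -0.4417 0.9413]
Step 6: x=[7.1963 13.7970 18.8104 23.3994] v=[0.5317 -0.5653 -0.4995 1.0984]

Answer: 7.1963 13.7970 18.8104 23.3994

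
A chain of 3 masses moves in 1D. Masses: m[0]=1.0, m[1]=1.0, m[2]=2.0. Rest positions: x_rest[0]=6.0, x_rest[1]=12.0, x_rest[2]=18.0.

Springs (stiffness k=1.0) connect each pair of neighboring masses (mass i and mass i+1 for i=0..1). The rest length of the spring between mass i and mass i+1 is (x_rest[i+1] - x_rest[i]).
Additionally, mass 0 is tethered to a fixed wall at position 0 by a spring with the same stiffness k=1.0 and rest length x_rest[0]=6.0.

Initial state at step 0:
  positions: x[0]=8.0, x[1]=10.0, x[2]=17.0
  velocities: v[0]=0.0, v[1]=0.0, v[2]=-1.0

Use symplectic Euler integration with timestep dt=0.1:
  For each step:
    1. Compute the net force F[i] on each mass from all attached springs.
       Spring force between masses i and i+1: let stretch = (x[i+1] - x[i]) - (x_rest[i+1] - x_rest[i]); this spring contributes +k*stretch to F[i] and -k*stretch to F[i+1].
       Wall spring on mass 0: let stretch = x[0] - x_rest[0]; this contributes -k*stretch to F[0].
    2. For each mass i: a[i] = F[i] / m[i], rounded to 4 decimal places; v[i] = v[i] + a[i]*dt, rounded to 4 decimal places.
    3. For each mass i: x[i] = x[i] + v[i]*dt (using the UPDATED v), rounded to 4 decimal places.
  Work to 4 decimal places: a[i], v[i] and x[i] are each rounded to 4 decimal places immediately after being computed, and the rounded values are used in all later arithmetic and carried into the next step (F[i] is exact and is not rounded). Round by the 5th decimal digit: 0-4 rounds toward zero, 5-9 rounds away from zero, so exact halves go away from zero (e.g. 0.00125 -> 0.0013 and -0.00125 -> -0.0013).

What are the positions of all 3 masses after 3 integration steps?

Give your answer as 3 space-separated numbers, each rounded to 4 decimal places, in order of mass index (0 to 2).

Step 0: x=[8.0000 10.0000 17.0000] v=[0.0000 0.0000 -1.0000]
Step 1: x=[7.9400 10.0500 16.8950] v=[-0.6000 0.5000 -1.0500]
Step 2: x=[7.8217 10.1474 16.7858] v=[-1.1830 0.9735 -1.0923]
Step 3: x=[7.6484 10.2879 16.6734] v=[-1.7326 1.4048 -1.1242]

Answer: 7.6484 10.2879 16.6734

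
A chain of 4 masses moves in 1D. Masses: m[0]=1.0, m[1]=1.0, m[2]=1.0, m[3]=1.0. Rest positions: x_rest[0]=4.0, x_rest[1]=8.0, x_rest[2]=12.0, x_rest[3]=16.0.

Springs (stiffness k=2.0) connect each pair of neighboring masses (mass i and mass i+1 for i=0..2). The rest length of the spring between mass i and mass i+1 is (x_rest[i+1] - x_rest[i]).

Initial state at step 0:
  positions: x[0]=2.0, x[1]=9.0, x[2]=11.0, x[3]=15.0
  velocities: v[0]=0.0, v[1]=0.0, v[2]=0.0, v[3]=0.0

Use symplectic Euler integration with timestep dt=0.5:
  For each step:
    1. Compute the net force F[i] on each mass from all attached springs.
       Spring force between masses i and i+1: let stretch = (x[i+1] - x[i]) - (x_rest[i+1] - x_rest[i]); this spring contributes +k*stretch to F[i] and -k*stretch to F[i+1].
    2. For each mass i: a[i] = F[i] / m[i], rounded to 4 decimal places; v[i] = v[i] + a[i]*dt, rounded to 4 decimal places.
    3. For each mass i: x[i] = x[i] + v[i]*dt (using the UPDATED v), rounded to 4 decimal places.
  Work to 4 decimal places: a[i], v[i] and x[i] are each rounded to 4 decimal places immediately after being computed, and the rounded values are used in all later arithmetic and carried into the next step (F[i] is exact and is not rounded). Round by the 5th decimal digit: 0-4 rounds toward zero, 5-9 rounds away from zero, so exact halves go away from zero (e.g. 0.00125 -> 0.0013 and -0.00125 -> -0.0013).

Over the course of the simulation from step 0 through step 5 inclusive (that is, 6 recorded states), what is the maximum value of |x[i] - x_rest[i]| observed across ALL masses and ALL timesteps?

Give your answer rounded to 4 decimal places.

Step 0: x=[2.0000 9.0000 11.0000 15.0000] v=[0.0000 0.0000 0.0000 0.0000]
Step 1: x=[3.5000 6.5000 12.0000 15.0000] v=[3.0000 -5.0000 2.0000 0.0000]
Step 2: x=[4.5000 5.2500 11.7500 15.5000] v=[2.0000 -2.5000 -0.5000 1.0000]
Step 3: x=[3.8750 6.8750 10.1250 16.1250] v=[-1.2500 3.2500 -3.2500 1.2500]
Step 4: x=[2.7500 8.6250 9.8750 15.7500] v=[-2.2500 3.5000 -0.5000 -0.7500]
Step 5: x=[2.5625 8.0625 11.9375 14.4375] v=[-0.3750 -1.1250 4.1250 -2.6250]
Max displacement = 2.7500

Answer: 2.7500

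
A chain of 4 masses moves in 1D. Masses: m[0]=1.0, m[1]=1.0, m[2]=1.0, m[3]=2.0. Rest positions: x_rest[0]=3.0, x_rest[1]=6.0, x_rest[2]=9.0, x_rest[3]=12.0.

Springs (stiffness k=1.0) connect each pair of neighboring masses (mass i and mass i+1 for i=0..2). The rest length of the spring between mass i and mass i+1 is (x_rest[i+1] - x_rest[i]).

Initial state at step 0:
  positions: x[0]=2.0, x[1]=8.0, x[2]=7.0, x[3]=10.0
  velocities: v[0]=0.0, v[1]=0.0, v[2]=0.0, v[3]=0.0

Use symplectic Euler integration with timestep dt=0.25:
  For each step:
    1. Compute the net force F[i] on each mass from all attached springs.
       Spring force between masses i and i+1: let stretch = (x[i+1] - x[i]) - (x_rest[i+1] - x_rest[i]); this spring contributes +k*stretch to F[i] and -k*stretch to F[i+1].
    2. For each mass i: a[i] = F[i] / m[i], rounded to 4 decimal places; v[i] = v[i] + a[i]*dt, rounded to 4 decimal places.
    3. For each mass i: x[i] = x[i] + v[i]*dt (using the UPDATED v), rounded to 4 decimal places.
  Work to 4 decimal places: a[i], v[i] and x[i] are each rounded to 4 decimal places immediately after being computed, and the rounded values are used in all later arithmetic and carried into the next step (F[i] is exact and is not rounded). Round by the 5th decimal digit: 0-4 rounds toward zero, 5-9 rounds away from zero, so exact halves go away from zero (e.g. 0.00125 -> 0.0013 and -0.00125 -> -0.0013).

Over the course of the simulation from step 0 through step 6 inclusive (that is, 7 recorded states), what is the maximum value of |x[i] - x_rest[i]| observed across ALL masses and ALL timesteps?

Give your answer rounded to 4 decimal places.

Step 0: x=[2.0000 8.0000 7.0000 10.0000] v=[0.0000 0.0000 0.0000 0.0000]
Step 1: x=[2.1875 7.5625 7.2500 10.0000] v=[0.7500 -1.7500 1.0000 0.0000]
Step 2: x=[2.5235 6.7695 7.6914 10.0078] v=[1.3438 -3.1719 1.7656 0.0313]
Step 3: x=[2.9373 5.7688 8.2200 10.0370] v=[1.6553 -4.0029 2.1142 0.1168]
Step 4: x=[3.3406 4.7443 8.7089 10.1032] v=[1.6132 -4.0980 1.9557 0.2647]
Step 5: x=[3.6441 3.8799 9.0372 10.2196] v=[1.2141 -3.4578 1.3131 0.4654]
Step 6: x=[3.7749 3.3231 9.1171 10.3928] v=[0.5231 -2.2274 0.3194 0.6926]
Max displacement = 2.6769

Answer: 2.6769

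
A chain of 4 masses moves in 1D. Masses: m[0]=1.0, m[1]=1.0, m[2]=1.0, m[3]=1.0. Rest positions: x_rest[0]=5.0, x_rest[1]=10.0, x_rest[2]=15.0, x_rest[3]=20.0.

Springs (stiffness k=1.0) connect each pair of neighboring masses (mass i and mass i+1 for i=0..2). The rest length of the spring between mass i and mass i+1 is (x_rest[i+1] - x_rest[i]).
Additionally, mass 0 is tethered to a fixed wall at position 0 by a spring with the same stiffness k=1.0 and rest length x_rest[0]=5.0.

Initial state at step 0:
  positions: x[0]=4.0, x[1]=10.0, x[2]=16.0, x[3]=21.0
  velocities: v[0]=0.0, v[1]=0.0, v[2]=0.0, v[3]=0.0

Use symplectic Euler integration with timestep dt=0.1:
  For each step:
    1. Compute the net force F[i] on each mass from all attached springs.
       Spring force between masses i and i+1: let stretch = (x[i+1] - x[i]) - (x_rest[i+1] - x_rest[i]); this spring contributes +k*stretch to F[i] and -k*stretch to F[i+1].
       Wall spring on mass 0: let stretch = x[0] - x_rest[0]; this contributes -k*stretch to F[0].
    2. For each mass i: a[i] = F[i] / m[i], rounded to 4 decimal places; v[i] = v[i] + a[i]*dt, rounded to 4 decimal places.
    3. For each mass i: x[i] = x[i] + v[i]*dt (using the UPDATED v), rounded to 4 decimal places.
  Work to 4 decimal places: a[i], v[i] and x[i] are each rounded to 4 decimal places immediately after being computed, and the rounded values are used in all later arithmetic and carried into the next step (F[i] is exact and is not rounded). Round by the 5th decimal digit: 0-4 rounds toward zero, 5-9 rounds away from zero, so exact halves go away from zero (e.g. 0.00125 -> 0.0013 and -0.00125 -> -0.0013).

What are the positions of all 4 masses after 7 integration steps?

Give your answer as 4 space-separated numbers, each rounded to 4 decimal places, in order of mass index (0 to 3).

Answer: 4.5115 10.0118 15.7444 20.9881

Derivation:
Step 0: x=[4.0000 10.0000 16.0000 21.0000] v=[0.0000 0.0000 0.0000 0.0000]
Step 1: x=[4.0200 10.0000 15.9900 21.0000] v=[0.2000 0.0000 -0.1000 0.0000]
Step 2: x=[4.0596 10.0001 15.9702 20.9999] v=[0.3960 0.0010 -0.1980 -0.0010]
Step 3: x=[4.1180 10.0005 15.9410 20.9995] v=[0.5841 0.0040 -0.2920 -0.0040]
Step 4: x=[4.1941 10.0015 15.9030 20.9985] v=[0.7606 0.0098 -0.3802 -0.0099]
Step 5: x=[4.2863 10.0034 15.8569 20.9966] v=[0.9219 0.0192 -0.4608 -0.0195]
Step 6: x=[4.3928 10.0067 15.8037 20.9933] v=[1.0650 0.0328 -0.5322 -0.0335]
Step 7: x=[4.5115 10.0118 15.7444 20.9881] v=[1.1871 0.0511 -0.5929 -0.0525]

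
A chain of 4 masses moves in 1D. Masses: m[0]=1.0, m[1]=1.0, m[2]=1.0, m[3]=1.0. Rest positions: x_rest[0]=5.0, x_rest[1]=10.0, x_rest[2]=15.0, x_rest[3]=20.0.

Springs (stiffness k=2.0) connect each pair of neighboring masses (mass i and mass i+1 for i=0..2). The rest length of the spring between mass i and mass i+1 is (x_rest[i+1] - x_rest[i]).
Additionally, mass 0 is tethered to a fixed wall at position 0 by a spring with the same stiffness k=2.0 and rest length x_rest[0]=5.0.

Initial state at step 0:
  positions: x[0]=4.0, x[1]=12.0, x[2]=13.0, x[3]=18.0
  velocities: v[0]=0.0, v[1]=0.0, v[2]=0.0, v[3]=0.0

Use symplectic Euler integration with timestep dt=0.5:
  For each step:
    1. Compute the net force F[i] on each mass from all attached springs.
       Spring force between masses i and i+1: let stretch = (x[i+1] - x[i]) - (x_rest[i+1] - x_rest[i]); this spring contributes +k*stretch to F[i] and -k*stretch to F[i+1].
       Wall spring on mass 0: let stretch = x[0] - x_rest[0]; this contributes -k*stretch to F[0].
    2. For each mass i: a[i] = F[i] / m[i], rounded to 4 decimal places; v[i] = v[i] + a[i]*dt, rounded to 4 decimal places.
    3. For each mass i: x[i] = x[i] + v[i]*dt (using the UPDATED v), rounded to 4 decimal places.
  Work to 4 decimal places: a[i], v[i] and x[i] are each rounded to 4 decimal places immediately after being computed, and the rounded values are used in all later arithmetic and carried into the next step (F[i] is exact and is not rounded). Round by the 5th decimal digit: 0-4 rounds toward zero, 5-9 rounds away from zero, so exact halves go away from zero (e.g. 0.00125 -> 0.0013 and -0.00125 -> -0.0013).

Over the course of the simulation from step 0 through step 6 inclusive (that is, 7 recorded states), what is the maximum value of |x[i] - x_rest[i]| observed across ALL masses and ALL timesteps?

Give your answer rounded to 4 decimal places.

Step 0: x=[4.0000 12.0000 13.0000 18.0000] v=[0.0000 0.0000 0.0000 0.0000]
Step 1: x=[6.0000 8.5000 15.0000 18.0000] v=[4.0000 -7.0000 4.0000 0.0000]
Step 2: x=[6.2500 7.0000 15.2500 19.0000] v=[0.5000 -3.0000 0.5000 2.0000]
Step 3: x=[3.7500 9.2500 13.2500 20.6250] v=[-5.0000 4.5000 -4.0000 3.2500]
Step 4: x=[2.1250 10.7500 12.9375 21.0625] v=[-3.2500 3.0000 -0.6250 0.8750]
Step 5: x=[3.7500 9.0313 15.5938 19.9375] v=[3.2500 -3.4375 5.3125 -2.2500]
Step 6: x=[6.1407 7.9532 17.1407 19.1407] v=[4.7813 -2.1563 3.0937 -1.5937]
Max displacement = 3.0000

Answer: 3.0000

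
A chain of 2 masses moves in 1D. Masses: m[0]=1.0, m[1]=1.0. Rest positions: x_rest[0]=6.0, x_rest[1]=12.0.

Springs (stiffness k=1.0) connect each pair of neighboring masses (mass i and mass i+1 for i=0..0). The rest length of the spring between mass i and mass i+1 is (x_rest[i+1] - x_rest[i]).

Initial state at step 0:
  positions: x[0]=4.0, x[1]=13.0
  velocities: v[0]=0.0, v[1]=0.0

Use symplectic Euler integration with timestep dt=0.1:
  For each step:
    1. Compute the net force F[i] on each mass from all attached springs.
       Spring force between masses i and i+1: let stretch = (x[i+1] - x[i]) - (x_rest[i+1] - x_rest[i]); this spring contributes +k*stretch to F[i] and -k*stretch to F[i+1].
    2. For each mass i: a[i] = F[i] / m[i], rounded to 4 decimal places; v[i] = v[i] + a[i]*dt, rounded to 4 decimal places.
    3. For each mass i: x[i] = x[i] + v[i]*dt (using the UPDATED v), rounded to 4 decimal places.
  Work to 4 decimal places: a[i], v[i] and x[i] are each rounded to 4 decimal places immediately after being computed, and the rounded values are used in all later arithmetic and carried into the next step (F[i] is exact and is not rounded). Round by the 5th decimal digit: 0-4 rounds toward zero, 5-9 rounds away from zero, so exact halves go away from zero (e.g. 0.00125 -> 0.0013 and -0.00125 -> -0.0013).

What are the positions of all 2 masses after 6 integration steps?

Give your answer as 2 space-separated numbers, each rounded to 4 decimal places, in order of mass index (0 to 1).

Step 0: x=[4.0000 13.0000] v=[0.0000 0.0000]
Step 1: x=[4.0300 12.9700] v=[0.3000 -0.3000]
Step 2: x=[4.0894 12.9106] v=[0.5940 -0.5940]
Step 3: x=[4.1770 12.8230] v=[0.8761 -0.8761]
Step 4: x=[4.2911 12.7089] v=[1.1407 -1.1407]
Step 5: x=[4.4294 12.5707] v=[1.3825 -1.3825]
Step 6: x=[4.5891 12.4110] v=[1.5966 -1.5966]

Answer: 4.5891 12.4110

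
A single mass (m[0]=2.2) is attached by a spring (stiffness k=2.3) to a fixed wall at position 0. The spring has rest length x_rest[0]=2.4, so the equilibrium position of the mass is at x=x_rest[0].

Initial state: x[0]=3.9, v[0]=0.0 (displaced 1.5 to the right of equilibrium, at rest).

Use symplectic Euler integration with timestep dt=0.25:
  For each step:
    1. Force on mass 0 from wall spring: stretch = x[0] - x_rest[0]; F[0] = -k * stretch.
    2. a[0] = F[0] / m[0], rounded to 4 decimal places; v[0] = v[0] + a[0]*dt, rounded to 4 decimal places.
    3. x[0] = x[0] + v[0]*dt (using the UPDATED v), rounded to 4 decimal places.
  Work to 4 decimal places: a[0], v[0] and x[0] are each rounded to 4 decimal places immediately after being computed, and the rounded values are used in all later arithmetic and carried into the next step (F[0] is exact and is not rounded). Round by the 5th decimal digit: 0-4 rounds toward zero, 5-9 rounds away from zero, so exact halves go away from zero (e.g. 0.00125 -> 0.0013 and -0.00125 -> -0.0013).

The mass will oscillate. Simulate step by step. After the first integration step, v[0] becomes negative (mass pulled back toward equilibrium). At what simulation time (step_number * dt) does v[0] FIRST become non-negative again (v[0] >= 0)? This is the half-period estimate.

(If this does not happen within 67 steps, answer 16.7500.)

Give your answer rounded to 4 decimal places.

Step 0: x=[3.9000] v=[0.0000]
Step 1: x=[3.8020] v=[-0.3921]
Step 2: x=[3.6124] v=[-0.7585]
Step 3: x=[3.3436] v=[-1.0754]
Step 4: x=[3.0131] v=[-1.3220]
Step 5: x=[2.6425] v=[-1.4823]
Step 6: x=[2.2561] v=[-1.5457]
Step 7: x=[1.8791] v=[-1.5081]
Step 8: x=[1.5361] v=[-1.3720]
Step 9: x=[1.2496] v=[-1.1462]
Step 10: x=[1.0382] v=[-0.8455]
Step 11: x=[0.9158] v=[-0.4896]
Step 12: x=[0.8904] v=[-0.1017]
Step 13: x=[0.9636] v=[0.2929]
First v>=0 after going negative at step 13, time=3.2500

Answer: 3.2500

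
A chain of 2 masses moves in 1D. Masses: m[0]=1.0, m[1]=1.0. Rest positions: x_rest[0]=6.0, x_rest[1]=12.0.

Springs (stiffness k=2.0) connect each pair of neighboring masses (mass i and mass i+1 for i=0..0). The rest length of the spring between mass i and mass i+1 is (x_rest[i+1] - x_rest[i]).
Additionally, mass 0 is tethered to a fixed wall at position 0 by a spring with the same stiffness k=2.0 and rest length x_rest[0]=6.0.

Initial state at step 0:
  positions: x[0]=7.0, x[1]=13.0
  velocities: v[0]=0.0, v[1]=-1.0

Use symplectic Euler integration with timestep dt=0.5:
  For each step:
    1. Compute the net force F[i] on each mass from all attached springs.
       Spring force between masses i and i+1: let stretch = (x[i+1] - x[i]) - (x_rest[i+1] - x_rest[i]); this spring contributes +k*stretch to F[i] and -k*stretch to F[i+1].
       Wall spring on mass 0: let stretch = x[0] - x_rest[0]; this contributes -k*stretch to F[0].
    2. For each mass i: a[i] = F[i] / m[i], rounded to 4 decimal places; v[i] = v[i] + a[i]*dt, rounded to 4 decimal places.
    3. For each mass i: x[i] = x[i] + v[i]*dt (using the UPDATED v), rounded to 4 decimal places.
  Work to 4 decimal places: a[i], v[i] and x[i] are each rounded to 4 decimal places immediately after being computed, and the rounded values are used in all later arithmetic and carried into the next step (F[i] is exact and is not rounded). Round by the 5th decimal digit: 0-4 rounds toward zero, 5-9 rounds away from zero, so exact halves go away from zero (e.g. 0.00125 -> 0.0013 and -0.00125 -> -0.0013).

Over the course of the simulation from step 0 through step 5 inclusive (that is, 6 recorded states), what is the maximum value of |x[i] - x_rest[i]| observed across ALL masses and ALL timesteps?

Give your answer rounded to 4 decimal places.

Answer: 1.7500

Derivation:
Step 0: x=[7.0000 13.0000] v=[0.0000 -1.0000]
Step 1: x=[6.5000 12.5000] v=[-1.0000 -1.0000]
Step 2: x=[5.7500 12.0000] v=[-1.5000 -1.0000]
Step 3: x=[5.2500 11.3750] v=[-1.0000 -1.2500]
Step 4: x=[5.1875 10.6875] v=[-0.1250 -1.3750]
Step 5: x=[5.2813 10.2500] v=[0.1875 -0.8750]
Max displacement = 1.7500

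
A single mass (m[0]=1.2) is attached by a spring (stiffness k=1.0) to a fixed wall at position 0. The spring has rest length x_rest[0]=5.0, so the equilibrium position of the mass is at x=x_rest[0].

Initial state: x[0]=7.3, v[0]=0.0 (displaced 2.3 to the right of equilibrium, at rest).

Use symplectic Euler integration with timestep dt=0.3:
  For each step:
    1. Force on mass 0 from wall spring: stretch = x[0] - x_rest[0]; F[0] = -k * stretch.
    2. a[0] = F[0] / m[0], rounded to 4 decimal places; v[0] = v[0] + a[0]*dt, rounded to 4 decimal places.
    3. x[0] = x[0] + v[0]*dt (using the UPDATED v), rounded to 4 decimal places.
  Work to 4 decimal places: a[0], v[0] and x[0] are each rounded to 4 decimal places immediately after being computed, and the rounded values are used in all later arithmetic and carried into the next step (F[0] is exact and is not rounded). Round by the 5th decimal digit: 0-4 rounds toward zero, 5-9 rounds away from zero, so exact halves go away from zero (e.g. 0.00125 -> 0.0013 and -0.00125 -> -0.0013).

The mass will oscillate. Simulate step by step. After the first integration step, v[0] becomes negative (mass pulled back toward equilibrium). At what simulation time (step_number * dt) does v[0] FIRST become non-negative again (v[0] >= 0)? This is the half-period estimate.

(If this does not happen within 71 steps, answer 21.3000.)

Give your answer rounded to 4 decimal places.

Step 0: x=[7.3000] v=[0.0000]
Step 1: x=[7.1275] v=[-0.5750]
Step 2: x=[6.7954] v=[-1.1069]
Step 3: x=[6.3287] v=[-1.5558]
Step 4: x=[5.7623] v=[-1.8880]
Step 5: x=[5.1387] v=[-2.0786]
Step 6: x=[4.5047] v=[-2.1133]
Step 7: x=[3.9079] v=[-1.9895]
Step 8: x=[3.3930] v=[-1.7165]
Step 9: x=[2.9986] v=[-1.3147]
Step 10: x=[2.7543] v=[-0.8144]
Step 11: x=[2.6784] v=[-0.2530]
Step 12: x=[2.7766] v=[0.3274]
First v>=0 after going negative at step 12, time=3.6000

Answer: 3.6000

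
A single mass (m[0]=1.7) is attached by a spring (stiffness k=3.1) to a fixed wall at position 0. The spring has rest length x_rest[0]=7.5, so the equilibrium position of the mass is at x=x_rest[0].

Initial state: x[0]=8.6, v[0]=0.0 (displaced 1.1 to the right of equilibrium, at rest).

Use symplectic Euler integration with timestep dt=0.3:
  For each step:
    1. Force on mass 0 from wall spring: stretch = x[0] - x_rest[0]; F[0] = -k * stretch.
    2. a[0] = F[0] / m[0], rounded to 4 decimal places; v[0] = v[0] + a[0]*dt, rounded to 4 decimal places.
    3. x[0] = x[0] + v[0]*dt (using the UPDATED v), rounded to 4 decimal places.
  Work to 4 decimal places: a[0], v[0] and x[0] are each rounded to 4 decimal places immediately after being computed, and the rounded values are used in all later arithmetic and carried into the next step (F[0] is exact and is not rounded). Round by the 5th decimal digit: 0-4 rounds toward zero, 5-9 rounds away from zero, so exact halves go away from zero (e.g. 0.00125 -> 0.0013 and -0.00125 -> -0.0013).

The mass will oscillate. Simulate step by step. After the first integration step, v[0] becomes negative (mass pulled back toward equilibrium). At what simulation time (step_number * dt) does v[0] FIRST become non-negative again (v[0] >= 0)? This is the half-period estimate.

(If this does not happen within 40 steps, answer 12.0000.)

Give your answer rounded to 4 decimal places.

Answer: 2.4000

Derivation:
Step 0: x=[8.6000] v=[0.0000]
Step 1: x=[8.4195] v=[-0.6018]
Step 2: x=[8.0881] v=[-1.1048]
Step 3: x=[7.6602] v=[-1.4265]
Step 4: x=[7.2060] v=[-1.5141]
Step 5: x=[6.8000] v=[-1.3533]
Step 6: x=[6.5089] v=[-0.9704]
Step 7: x=[6.3804] v=[-0.4282]
Step 8: x=[6.4357] v=[0.1843]
First v>=0 after going negative at step 8, time=2.4000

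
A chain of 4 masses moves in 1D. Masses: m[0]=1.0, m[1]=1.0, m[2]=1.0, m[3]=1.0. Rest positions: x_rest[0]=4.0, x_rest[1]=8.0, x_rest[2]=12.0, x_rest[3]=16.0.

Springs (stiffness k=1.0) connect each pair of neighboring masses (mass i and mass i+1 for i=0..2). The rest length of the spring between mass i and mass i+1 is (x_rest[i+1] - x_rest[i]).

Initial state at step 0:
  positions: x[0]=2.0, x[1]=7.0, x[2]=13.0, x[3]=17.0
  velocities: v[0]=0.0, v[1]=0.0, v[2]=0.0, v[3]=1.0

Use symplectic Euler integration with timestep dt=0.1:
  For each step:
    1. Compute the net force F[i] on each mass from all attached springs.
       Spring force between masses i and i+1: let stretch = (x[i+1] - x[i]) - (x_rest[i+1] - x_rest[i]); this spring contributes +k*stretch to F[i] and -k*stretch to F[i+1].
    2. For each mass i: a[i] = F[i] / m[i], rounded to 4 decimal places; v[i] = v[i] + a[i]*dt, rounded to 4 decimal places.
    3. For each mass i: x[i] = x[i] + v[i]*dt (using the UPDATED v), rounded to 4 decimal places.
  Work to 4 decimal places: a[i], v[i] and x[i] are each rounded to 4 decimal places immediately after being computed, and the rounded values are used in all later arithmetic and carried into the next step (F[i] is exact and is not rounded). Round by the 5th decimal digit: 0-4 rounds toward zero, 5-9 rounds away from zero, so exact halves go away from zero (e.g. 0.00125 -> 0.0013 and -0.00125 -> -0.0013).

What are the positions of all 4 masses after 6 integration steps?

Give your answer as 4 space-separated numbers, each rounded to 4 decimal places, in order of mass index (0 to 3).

Step 0: x=[2.0000 7.0000 13.0000 17.0000] v=[0.0000 0.0000 0.0000 1.0000]
Step 1: x=[2.0100 7.0100 12.9800 17.1000] v=[0.1000 0.1000 -0.2000 1.0000]
Step 2: x=[2.0300 7.0297 12.9415 17.1988] v=[0.2000 0.1970 -0.3850 0.9880]
Step 3: x=[2.0600 7.0585 12.8865 17.2950] v=[0.3000 0.2882 -0.5505 0.9623]
Step 4: x=[2.1000 7.0956 12.8173 17.3872] v=[0.3999 0.3712 -0.6925 0.9215]
Step 5: x=[2.1500 7.1400 12.7365 17.4737] v=[0.4995 0.4438 -0.8077 0.8645]
Step 6: x=[2.2099 7.1905 12.6471 17.5528] v=[0.5985 0.5045 -0.8936 0.7908]

Answer: 2.2099 7.1905 12.6471 17.5528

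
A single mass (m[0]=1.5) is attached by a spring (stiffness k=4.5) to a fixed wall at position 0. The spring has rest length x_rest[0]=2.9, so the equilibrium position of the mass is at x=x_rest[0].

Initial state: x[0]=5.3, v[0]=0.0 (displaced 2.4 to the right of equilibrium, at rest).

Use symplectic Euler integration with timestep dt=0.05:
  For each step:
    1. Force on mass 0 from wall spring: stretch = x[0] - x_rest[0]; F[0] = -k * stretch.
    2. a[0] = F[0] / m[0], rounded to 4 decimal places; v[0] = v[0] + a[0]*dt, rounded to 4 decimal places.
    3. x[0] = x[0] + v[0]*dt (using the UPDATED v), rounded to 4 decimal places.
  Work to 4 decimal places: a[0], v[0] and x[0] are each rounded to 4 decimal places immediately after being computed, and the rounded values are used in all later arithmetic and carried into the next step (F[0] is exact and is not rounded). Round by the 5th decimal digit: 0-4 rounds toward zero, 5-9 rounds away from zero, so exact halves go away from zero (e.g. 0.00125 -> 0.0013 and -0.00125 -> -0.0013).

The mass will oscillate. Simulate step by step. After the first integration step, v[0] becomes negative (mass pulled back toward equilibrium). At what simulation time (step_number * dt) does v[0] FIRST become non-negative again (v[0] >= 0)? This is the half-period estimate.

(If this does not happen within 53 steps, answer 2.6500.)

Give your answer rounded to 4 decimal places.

Answer: 1.8500

Derivation:
Step 0: x=[5.3000] v=[0.0000]
Step 1: x=[5.2820] v=[-0.3600]
Step 2: x=[5.2461] v=[-0.7173]
Step 3: x=[5.1926] v=[-1.0692]
Step 4: x=[5.1219] v=[-1.4131]
Step 5: x=[5.0346] v=[-1.7464]
Step 6: x=[4.9313] v=[-2.0666]
Step 7: x=[4.8127] v=[-2.3713]
Step 8: x=[4.6798] v=[-2.6582]
Step 9: x=[4.5335] v=[-2.9252]
Step 10: x=[4.3750] v=[-3.1702]
Step 11: x=[4.2054] v=[-3.3915]
Step 12: x=[4.0260] v=[-3.5873]
Step 13: x=[3.8382] v=[-3.7562]
Step 14: x=[3.6434] v=[-3.8969]
Step 15: x=[3.4430] v=[-4.0084]
Step 16: x=[3.2385] v=[-4.0899]
Step 17: x=[3.0315] v=[-4.1407]
Step 18: x=[2.8235] v=[-4.1604]
Step 19: x=[2.6161] v=[-4.1489]
Step 20: x=[2.4108] v=[-4.1063]
Step 21: x=[2.2092] v=[-4.0329]
Step 22: x=[2.0127] v=[-3.9293]
Step 23: x=[1.8229] v=[-3.7962]
Step 24: x=[1.6412] v=[-3.6346]
Step 25: x=[1.4689] v=[-3.4458]
Step 26: x=[1.3073] v=[-3.2311]
Step 27: x=[1.1577] v=[-2.9922]
Step 28: x=[1.0212] v=[-2.7309]
Step 29: x=[0.8987] v=[-2.4491]
Step 30: x=[0.7913] v=[-2.1489]
Step 31: x=[0.6997] v=[-1.8326]
Step 32: x=[0.6246] v=[-1.5026]
Step 33: x=[0.5665] v=[-1.1613]
Step 34: x=[0.5259] v=[-0.8113]
Step 35: x=[0.5031] v=[-0.4552]
Step 36: x=[0.4983] v=[-0.0957]
Step 37: x=[0.5115] v=[0.2646]
First v>=0 after going negative at step 37, time=1.8500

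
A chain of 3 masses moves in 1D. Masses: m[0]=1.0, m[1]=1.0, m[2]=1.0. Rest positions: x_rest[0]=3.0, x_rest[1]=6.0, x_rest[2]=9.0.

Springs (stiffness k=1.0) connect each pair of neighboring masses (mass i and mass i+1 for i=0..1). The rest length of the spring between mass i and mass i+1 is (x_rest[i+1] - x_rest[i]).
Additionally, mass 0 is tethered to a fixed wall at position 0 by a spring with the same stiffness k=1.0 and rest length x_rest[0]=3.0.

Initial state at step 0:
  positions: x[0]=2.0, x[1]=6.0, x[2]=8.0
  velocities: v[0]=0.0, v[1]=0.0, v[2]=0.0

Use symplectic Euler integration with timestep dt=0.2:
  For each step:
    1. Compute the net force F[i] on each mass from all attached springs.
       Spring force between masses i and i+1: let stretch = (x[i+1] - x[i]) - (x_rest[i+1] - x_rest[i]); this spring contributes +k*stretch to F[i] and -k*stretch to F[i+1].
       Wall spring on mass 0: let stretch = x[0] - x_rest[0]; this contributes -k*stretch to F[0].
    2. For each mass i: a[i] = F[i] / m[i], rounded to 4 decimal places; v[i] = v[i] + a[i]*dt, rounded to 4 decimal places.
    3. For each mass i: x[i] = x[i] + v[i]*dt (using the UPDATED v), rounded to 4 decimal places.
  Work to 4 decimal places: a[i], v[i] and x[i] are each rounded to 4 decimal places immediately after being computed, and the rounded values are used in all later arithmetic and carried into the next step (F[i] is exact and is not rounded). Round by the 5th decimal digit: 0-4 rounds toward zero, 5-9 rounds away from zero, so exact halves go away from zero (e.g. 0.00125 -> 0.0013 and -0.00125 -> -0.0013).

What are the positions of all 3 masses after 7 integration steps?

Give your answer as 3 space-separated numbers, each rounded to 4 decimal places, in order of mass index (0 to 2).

Step 0: x=[2.0000 6.0000 8.0000] v=[0.0000 0.0000 0.0000]
Step 1: x=[2.0800 5.9200 8.0400] v=[0.4000 -0.4000 0.2000]
Step 2: x=[2.2304 5.7712 8.1152] v=[0.7520 -0.7440 0.3760]
Step 3: x=[2.4332 5.5745 8.2166] v=[1.0141 -0.9834 0.5072]
Step 4: x=[2.6643 5.3579 8.3324] v=[1.1557 -1.0832 0.5788]
Step 5: x=[2.8966 5.1525 8.4492] v=[1.1616 -1.0270 0.5839]
Step 6: x=[3.1033 4.9887 8.5541] v=[1.0335 -0.8188 0.5246]
Step 7: x=[3.2613 4.8921 8.6364] v=[0.7899 -0.4828 0.4115]

Answer: 3.2613 4.8921 8.6364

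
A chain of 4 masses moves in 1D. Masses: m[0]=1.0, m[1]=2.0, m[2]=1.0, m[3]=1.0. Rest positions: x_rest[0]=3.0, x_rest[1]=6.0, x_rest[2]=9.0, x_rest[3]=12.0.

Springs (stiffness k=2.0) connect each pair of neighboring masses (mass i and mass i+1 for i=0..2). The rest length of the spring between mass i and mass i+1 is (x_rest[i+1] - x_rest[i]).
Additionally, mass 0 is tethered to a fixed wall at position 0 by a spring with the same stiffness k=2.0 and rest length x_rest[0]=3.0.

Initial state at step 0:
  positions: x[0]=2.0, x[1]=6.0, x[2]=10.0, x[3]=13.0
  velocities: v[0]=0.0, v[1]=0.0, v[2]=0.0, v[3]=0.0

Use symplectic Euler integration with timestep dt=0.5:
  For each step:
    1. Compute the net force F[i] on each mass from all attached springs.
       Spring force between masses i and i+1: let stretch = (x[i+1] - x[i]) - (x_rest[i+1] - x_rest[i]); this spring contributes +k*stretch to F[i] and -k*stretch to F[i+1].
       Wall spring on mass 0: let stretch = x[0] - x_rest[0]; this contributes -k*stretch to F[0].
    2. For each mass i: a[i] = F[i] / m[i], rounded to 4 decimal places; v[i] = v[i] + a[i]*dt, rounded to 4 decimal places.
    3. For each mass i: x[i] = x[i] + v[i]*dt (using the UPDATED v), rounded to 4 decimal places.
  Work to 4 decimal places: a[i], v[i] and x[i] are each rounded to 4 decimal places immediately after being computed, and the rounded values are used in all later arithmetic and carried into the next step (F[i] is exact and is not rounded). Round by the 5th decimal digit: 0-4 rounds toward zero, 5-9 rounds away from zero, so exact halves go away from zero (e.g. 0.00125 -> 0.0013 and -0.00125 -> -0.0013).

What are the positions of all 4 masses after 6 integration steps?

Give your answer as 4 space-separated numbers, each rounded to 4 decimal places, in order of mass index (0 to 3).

Answer: 2.7579 6.5040 9.1329 11.4220

Derivation:
Step 0: x=[2.0000 6.0000 10.0000 13.0000] v=[0.0000 0.0000 0.0000 0.0000]
Step 1: x=[3.0000 6.0000 9.5000 13.0000] v=[2.0000 0.0000 -1.0000 0.0000]
Step 2: x=[4.0000 6.1250 9.0000 12.7500] v=[2.0000 0.2500 -1.0000 -0.5000]
Step 3: x=[4.0625 6.4375 8.9375 12.1250] v=[0.1250 0.6250 -0.1250 -1.2500]
Step 4: x=[3.2813 6.7813 9.2188 11.4063] v=[-1.5625 0.6875 0.5625 -1.4375]
Step 5: x=[2.6094 6.8595 9.3751 11.0938] v=[-1.3438 0.1563 0.3125 -0.6250]
Step 6: x=[2.7579 6.5040 9.1329 11.4220] v=[0.2969 -0.7110 -0.4844 0.6563]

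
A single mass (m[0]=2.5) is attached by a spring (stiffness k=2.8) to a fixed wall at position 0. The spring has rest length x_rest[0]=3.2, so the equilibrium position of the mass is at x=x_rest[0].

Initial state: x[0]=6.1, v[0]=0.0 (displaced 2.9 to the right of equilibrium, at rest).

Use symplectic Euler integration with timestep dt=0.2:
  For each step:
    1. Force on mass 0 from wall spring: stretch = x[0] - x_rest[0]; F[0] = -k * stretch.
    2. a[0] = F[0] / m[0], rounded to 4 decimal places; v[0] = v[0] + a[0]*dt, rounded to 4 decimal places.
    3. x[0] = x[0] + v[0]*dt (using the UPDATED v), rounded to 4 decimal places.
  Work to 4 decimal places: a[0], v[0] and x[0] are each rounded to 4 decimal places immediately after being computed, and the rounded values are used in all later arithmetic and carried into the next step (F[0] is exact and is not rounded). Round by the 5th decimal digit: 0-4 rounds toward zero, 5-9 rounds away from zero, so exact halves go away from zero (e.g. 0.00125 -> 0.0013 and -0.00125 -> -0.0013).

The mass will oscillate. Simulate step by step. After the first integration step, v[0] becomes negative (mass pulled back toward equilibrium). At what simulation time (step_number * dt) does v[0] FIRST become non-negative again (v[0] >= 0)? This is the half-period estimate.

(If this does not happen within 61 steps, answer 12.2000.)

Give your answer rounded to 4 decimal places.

Step 0: x=[6.1000] v=[0.0000]
Step 1: x=[5.9701] v=[-0.6496]
Step 2: x=[5.7161] v=[-1.2701]
Step 3: x=[5.3494] v=[-1.8337]
Step 4: x=[4.8864] v=[-2.3152]
Step 5: x=[4.3478] v=[-2.6930]
Step 6: x=[3.7578] v=[-2.9501]
Step 7: x=[3.1428] v=[-3.0750]
Step 8: x=[2.5304] v=[-3.0622]
Step 9: x=[1.9480] v=[-2.9122]
Step 10: x=[1.4216] v=[-2.6318]
Step 11: x=[0.9749] v=[-2.2334]
Step 12: x=[0.6279] v=[-1.7350]
Step 13: x=[0.3961] v=[-1.1588]
Step 14: x=[0.2900] v=[-0.5307]
Step 15: x=[0.3142] v=[0.1211]
First v>=0 after going negative at step 15, time=3.0000

Answer: 3.0000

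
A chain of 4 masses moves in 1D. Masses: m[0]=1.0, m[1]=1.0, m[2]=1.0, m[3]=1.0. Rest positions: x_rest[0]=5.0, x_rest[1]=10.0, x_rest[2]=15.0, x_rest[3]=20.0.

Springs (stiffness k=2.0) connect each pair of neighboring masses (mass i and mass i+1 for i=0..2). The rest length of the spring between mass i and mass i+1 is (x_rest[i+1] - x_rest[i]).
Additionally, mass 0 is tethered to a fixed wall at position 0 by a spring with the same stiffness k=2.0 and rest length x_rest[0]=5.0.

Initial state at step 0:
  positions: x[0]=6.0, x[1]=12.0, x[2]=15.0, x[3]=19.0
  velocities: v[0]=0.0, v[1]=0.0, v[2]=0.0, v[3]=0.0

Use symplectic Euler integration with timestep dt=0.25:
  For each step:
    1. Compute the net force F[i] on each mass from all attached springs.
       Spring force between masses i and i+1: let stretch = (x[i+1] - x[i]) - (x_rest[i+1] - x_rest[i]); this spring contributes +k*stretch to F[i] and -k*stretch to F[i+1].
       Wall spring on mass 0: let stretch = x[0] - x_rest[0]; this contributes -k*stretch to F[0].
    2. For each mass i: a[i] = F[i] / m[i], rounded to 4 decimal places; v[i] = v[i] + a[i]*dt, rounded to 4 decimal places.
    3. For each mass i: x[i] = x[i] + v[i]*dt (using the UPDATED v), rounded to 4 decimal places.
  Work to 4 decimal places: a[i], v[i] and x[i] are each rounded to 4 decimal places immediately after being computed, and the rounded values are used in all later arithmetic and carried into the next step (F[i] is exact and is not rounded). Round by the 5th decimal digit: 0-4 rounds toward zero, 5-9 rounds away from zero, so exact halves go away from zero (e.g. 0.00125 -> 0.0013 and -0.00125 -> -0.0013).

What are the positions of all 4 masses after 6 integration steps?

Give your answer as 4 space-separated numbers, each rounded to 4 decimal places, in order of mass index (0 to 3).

Answer: 4.3881 9.0269 15.1708 21.1538

Derivation:
Step 0: x=[6.0000 12.0000 15.0000 19.0000] v=[0.0000 0.0000 0.0000 0.0000]
Step 1: x=[6.0000 11.6250 15.1250 19.1250] v=[0.0000 -1.5000 0.5000 0.5000]
Step 2: x=[5.9531 10.9844 15.3125 19.3750] v=[-0.1875 -2.5625 0.7500 1.0000]
Step 3: x=[5.7910 10.2559 15.4668 19.7422] v=[-0.6484 -2.9141 0.6172 1.4688]
Step 4: x=[5.4631 9.6206 15.5042 20.2000] v=[-1.3115 -2.5411 0.1495 1.8311]
Step 5: x=[4.9720 9.2011 15.3931 20.6958] v=[-1.9643 -1.6781 -0.4444 1.9832]
Step 6: x=[4.3881 9.0269 15.1708 21.1538] v=[-2.3358 -0.6967 -0.8891 1.8319]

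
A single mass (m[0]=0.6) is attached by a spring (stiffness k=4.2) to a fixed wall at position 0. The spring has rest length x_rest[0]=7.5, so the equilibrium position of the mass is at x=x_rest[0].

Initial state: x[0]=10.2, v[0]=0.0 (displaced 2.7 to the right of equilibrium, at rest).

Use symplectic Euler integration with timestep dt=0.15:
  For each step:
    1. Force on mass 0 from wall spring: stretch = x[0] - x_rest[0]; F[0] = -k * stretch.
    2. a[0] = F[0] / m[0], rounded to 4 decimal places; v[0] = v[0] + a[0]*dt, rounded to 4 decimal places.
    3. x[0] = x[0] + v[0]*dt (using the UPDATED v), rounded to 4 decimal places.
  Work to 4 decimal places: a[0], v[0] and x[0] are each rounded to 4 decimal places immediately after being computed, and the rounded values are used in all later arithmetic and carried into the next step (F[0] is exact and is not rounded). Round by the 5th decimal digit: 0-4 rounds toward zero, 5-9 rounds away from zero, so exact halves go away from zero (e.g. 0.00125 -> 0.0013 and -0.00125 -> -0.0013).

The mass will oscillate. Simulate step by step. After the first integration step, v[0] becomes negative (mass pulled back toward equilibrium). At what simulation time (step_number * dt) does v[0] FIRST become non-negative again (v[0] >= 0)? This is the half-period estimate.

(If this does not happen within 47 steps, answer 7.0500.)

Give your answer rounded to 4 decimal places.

Answer: 1.2000

Derivation:
Step 0: x=[10.2000] v=[0.0000]
Step 1: x=[9.7748] v=[-2.8350]
Step 2: x=[8.9913] v=[-5.2235]
Step 3: x=[7.9729] v=[-6.7894]
Step 4: x=[6.8800] v=[-7.2859]
Step 5: x=[5.8848] v=[-6.6349]
Step 6: x=[5.1440] v=[-4.9389]
Step 7: x=[4.7742] v=[-2.4651]
Step 8: x=[4.8338] v=[0.3970]
First v>=0 after going negative at step 8, time=1.2000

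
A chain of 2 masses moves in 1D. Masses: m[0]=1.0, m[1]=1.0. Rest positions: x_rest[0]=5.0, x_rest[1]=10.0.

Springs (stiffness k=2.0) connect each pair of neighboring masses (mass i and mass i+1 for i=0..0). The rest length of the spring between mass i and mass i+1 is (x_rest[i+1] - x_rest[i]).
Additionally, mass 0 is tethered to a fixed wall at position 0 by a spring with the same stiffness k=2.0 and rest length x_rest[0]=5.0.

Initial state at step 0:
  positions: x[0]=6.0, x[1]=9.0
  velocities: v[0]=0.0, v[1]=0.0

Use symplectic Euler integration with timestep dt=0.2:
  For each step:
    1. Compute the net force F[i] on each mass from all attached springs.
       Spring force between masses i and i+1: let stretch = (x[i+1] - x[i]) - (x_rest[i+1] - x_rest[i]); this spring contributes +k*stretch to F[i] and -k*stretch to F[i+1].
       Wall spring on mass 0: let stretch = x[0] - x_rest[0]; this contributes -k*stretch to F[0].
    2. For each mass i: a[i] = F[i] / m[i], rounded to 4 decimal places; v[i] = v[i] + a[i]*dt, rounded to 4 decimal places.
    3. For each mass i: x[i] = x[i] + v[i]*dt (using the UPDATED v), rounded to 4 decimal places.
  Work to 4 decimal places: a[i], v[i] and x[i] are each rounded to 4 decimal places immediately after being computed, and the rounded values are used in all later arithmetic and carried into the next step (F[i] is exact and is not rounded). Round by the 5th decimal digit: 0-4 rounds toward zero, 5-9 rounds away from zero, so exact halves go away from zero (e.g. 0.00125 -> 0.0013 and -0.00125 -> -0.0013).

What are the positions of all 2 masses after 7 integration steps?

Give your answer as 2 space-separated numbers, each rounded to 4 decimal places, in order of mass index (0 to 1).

Step 0: x=[6.0000 9.0000] v=[0.0000 0.0000]
Step 1: x=[5.7600 9.1600] v=[-1.2000 0.8000]
Step 2: x=[5.3312 9.4480] v=[-2.1440 1.4400]
Step 3: x=[4.8052 9.8067] v=[-2.6298 1.7933]
Step 4: x=[4.2949 10.1652] v=[-2.5513 1.7927]
Step 5: x=[3.9107 10.4541] v=[-1.9211 1.4446]
Step 6: x=[3.7371 10.6195] v=[-0.8680 0.8272]
Step 7: x=[3.8151 10.6343] v=[0.3901 0.0742]

Answer: 3.8151 10.6343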